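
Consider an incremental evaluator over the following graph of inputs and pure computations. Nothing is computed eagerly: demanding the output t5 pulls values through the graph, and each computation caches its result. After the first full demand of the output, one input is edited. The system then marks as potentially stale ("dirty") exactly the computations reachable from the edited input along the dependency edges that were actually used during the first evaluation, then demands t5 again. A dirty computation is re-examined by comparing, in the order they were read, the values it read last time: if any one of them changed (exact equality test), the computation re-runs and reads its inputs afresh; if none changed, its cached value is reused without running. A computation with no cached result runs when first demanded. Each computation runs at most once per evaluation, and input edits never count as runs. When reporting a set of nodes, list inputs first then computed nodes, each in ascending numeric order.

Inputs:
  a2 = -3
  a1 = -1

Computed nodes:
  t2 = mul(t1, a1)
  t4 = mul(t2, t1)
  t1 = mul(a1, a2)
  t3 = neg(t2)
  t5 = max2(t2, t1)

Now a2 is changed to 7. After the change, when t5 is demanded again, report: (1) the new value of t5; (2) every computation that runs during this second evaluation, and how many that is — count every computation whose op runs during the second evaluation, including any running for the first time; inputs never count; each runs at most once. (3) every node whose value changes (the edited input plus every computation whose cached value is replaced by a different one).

t5 now evaluates to 7.
Run set: t1, t2, t5 (3 run).
Changed values: a2, t1, t2, t5.

Initial pass — values computed on the first demand:
  t1 = mul(-1, -3) = 3
  t2 = mul(3, -1) = -3
  t5 = max2(-3, 3) = 3

Second demand — change propagation:
  t1: re-runs because a2 -3->7; new result -7.
  t2: re-runs because t1 3->-7; new result 7.
  t5: re-runs because t2 -3->7; t1 3->-7; new result 7.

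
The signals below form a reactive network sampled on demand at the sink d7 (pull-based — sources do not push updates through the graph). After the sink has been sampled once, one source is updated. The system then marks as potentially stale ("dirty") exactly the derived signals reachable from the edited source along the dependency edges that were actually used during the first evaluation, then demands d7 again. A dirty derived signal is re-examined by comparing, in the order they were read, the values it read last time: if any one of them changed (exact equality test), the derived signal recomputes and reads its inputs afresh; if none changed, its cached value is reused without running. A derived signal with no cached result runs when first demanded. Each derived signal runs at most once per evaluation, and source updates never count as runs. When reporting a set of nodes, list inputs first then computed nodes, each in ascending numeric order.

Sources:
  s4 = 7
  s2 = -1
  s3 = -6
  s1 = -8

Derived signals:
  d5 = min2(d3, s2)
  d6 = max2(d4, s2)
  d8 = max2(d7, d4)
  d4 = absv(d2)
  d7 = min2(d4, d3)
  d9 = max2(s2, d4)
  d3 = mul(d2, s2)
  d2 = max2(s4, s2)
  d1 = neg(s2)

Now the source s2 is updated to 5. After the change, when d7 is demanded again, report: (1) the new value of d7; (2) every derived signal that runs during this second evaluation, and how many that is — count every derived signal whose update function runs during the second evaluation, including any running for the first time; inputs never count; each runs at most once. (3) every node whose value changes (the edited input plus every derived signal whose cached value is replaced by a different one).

Initial pass — values computed on the first demand:
  d2 = max2(7, -1) = 7
  d3 = mul(7, -1) = -7
  d4 = absv(7) = 7
  d7 = min2(7, -7) = -7

Second demand — change propagation:
  d2: re-runs because s2 -1->5; new result 7 (unchanged).
  d3: re-runs because s2 -1->5; new result 35.
  d4: re-examined; everything it read last time is the same (d2 unchanged) — cache 7 kept, no run.
  d7: re-runs because d3 -7->35; new result 7.

The important point: at d4 every value read last time is unchanged, so the dirty flag clears without a run.

d7 now evaluates to 7.
Run set: d2, d3, d7 (3 run).
Changed values: s2, d3, d7.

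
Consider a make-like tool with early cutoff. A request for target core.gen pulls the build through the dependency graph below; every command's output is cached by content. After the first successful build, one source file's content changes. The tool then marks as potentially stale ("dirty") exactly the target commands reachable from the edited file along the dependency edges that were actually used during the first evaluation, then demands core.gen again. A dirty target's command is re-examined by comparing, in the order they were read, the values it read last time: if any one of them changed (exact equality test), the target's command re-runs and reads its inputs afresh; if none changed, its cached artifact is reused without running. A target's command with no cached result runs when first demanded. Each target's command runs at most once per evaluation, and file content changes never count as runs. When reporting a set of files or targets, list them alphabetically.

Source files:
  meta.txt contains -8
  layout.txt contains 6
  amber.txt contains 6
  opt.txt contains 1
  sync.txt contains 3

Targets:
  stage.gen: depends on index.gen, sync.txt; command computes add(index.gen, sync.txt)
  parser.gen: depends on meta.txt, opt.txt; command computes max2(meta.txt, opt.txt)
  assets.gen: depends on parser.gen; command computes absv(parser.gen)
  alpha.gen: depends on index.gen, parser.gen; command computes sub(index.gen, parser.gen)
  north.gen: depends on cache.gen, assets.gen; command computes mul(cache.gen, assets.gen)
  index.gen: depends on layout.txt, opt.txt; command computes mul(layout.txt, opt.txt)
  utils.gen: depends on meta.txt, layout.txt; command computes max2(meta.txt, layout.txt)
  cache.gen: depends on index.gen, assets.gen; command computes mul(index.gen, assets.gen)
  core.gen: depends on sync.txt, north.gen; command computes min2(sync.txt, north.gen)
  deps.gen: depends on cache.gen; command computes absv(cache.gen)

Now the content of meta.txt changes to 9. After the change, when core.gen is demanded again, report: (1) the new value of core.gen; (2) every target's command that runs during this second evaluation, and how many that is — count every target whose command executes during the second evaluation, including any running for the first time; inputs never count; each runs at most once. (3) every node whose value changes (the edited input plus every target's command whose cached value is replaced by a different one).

Demanding core.gen again yields 3.
5 target commands run: assets.gen, cache.gen, core.gen, north.gen, parser.gen.
The nodes whose values change: assets.gen, cache.gen, meta.txt, north.gen, parser.gen.

First demand of the output computes:
  index.gen = mul(6, 1) = 6
  parser.gen = max2(-8, 1) = 1
  assets.gen = absv(1) = 1
  cache.gen = mul(6, 1) = 6
  north.gen = mul(6, 1) = 6
  core.gen = min2(3, 6) = 3

After the edit, cleaning proceeds:
  parser.gen: a read changed (meta.txt -8->9) — executes, giving 9.
  assets.gen: a read changed (parser.gen 1->9) — executes, giving 9.
  cache.gen: a read changed (assets.gen 1->9) — executes, giving 54.
  north.gen: a read changed (cache.gen 6->54; assets.gen 1->9) — executes, giving 486.
  core.gen: a read changed (north.gen 6->486) — executes, giving 3 — identical to its old value.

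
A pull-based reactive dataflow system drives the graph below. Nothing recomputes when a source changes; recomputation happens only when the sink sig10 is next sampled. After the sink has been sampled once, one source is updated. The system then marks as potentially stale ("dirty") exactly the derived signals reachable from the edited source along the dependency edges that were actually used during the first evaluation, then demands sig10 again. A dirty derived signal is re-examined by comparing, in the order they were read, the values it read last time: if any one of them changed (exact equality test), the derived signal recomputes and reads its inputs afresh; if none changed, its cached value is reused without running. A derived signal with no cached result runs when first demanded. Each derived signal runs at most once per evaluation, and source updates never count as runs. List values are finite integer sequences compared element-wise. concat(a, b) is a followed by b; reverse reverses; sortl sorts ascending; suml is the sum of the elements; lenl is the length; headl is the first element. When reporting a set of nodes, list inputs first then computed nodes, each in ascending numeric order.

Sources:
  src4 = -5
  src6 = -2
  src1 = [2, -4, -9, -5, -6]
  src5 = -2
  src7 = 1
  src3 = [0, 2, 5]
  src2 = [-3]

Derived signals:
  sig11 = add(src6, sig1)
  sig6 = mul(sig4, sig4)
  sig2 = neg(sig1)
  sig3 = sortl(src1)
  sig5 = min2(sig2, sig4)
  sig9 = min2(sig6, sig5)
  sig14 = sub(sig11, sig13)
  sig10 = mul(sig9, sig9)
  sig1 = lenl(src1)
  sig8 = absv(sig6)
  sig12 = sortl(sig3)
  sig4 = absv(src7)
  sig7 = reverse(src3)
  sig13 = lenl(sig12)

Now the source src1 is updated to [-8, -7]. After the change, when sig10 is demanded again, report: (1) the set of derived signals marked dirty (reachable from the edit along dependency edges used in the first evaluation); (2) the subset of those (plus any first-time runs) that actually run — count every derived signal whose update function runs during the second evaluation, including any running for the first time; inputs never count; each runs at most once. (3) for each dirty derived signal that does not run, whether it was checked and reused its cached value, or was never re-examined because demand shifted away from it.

Marked dirty: sig1, sig2, sig5, sig9, sig10.
Derived signals that run: sig1, sig2, sig5, sig9, sig10 — 5 in total.
Every dirty derived signal ran.

First evaluation (everything demanded from the output):
  sig1 = lenl([2, -4, -9, -5, -6]) = 5
  sig2 = neg(5) = -5
  sig4 = absv(1) = 1
  sig5 = min2(-5, 1) = -5
  sig6 = mul(1, 1) = 1
  sig9 = min2(1, -5) = -5
  sig10 = mul(-5, -5) = 25

Propagation after the edit:
  sig1: runs — src1 [2, -4, -9, -5, -6]->[-8, -7]; result 2.
  sig2: runs — sig1 5->2; result -2.
  sig5: runs — sig2 -5->-2; result -2.
  sig9: runs — sig5 -5->-2; result -2.
  sig10: runs — sig9 -5->-2; sig9 -5->-2; result 4.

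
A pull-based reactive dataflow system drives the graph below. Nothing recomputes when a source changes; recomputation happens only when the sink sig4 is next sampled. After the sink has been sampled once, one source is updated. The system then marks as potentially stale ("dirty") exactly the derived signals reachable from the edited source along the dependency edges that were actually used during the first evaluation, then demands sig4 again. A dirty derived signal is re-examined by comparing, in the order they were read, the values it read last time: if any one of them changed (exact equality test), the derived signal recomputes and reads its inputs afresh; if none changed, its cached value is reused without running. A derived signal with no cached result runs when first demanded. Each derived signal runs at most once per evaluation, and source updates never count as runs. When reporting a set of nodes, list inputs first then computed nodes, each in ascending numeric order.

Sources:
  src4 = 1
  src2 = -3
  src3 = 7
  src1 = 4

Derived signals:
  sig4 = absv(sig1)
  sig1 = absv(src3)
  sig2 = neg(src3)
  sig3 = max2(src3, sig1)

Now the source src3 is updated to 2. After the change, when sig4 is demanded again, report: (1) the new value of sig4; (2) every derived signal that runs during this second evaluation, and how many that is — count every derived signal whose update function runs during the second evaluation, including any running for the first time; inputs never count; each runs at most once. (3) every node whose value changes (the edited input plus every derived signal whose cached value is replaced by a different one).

First evaluation (everything demanded from the output):
  sig1 = absv(7) = 7
  sig4 = absv(7) = 7

Propagation after the edit:
  sig1: runs — src3 7->2; result 2.
  sig4: runs — sig1 7->2; result 2.

New value of sig4: 2.
Derived signals that run: sig1, sig4 — 2 in total.
Values that change: src3, sig1, sig4.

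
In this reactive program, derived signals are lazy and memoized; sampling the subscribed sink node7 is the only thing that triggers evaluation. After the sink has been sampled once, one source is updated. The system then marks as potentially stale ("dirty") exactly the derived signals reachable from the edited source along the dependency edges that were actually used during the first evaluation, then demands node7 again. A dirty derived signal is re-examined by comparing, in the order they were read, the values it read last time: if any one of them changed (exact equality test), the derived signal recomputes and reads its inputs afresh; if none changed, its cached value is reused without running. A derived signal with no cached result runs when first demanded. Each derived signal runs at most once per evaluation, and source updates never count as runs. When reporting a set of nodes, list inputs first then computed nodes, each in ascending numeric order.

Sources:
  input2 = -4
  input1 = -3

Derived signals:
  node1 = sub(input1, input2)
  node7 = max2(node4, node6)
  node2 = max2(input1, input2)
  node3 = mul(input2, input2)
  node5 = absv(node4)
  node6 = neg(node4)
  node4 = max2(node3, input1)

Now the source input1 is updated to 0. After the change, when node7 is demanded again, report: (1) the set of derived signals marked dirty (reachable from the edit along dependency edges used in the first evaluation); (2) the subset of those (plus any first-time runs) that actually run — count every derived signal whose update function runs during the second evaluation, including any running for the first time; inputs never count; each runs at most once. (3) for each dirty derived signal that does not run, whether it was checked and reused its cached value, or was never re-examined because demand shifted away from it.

The edit dirties: node4, node6, node7.
1 derived signals run: node4.
Cache hits after checking: node6, node7.
Note the absorption at node4: it re-runs yet its value is the same, leaving the output's value untouched.

First demand of the output computes:
  node3 = mul(-4, -4) = 16
  node4 = max2(16, -3) = 16
  node6 = neg(16) = -16
  node7 = max2(16, -16) = 16

After the edit, cleaning proceeds:
  node4: a read changed (input1 -3->0) — executes, giving 16 — identical to its old value.
  node6: dirty, but its reads are unchanged (node4 unchanged); cached -16 stands.
  node7: dirty, but its reads are unchanged (node4 unchanged, node6 unchanged); cached 16 stands.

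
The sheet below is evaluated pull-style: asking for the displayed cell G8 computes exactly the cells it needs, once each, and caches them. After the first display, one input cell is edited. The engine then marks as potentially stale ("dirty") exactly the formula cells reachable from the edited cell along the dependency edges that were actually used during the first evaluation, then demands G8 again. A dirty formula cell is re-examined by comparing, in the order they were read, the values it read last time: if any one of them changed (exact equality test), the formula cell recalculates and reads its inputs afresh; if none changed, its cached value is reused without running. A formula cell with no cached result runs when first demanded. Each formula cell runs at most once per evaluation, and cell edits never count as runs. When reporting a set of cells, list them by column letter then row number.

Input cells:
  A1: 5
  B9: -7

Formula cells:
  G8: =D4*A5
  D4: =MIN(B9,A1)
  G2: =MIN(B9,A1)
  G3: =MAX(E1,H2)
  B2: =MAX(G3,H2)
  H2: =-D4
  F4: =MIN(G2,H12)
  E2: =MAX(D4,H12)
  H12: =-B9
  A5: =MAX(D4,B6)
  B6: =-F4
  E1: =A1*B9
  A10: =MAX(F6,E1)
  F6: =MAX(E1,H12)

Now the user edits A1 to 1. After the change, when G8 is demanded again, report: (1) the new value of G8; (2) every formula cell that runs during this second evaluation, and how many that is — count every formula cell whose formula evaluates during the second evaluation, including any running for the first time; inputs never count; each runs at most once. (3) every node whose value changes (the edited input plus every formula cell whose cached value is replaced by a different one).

First demand of the output computes:
  D4 = MIN(-7, 5) = -7
  G2 = MIN(-7, 5) = -7
  H12 = -(-7) = 7
  F4 = MIN(-7, 7) = -7
  B6 = -(-7) = 7
  A5 = MAX(-7, 7) = 7
  G8 = -7 * 7 = -49

After the edit, cleaning proceeds:
  D4: a read changed (A1 5->1) — executes, giving -7 — identical to its old value.
  G2: a read changed (A1 5->1) — executes, giving -7 — identical to its old value.
  F4: dirty, but its reads are unchanged (G2 unchanged, H12 unchanged); cached -7 stands.
  B6: dirty, but its reads are unchanged (F4 unchanged); cached 7 stands.
  A5: dirty, but its reads are unchanged (D4 unchanged, B6 unchanged); cached 7 stands.
  G8: dirty, but its reads are unchanged (D4 unchanged, A5 unchanged); cached -49 stands.

Note where the cutoff bites: F4 is checked, finds nothing changed, and keeps its cache.

Demanding G8 again yields -49.
2 formula cells run: D4, G2.
The nodes whose values change: A1.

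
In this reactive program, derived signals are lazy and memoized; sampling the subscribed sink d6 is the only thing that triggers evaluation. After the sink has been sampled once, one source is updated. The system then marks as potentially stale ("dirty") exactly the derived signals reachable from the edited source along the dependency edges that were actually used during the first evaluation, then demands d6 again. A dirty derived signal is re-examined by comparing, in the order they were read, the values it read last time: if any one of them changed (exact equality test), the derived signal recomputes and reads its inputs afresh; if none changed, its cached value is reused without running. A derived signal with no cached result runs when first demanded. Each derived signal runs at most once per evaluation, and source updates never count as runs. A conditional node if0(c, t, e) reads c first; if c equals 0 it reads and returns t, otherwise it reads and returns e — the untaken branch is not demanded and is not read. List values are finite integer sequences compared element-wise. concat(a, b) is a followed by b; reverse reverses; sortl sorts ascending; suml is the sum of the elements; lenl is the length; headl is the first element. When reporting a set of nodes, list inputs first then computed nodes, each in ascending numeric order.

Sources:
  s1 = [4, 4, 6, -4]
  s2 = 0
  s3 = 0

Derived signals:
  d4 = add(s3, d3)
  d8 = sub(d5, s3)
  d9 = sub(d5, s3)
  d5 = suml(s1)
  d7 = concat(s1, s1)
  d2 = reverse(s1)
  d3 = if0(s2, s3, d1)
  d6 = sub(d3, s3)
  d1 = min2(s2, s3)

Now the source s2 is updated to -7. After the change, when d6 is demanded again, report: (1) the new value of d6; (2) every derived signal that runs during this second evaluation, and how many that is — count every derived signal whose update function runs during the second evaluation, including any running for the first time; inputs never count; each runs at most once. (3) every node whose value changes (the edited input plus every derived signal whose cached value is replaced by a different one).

Demanding d6 again yields -7.
3 derived signals run: d1, d3, d6.
The nodes whose values change: s2, d3, d6.
Note the branch switch — d1 had no cache and runs now for the first time.

First demand of the output computes:
  d3 = if0(s2=0 -> then branch s3) = 0
  d6 = sub(0, 0) = 0

After the edit, cleaning proceeds:
  d1: had never run; runs now, result -7.
  d3: a read changed (s2 0->-7) — executes, giving -7.
  d6: a read changed (d3 0->-7) — executes, giving -7.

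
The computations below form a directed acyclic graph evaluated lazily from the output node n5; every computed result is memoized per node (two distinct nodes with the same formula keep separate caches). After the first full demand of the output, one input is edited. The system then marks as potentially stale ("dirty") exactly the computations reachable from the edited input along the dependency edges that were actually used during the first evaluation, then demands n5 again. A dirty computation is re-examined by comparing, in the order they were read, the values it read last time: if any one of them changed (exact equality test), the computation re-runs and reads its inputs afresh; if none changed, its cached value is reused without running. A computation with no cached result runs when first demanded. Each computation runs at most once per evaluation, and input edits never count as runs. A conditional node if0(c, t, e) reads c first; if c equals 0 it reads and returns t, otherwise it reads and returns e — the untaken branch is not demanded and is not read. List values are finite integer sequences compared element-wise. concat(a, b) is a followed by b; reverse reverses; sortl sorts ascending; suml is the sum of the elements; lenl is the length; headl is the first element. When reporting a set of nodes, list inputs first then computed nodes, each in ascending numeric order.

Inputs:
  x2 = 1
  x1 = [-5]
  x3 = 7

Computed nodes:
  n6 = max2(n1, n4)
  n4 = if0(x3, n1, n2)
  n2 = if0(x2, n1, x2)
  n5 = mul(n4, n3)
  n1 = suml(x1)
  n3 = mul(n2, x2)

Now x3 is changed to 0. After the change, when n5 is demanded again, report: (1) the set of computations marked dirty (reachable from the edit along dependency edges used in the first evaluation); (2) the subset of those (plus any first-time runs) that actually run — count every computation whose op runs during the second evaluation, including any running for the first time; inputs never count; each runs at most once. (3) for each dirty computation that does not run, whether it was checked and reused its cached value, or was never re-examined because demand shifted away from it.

The edit dirties: n4, n5.
3 computations run: n1, n4, n5.
No dirty computation escaped a run.
Note the branch switch — n1 had no cache and runs now for the first time.

First demand of the output computes:
  n2 = if0(x2=1 -> else branch x2) = 1
  n3 = mul(1, 1) = 1
  n4 = if0(x3=7 -> else branch n2) = 1
  n5 = mul(1, 1) = 1

After the edit, cleaning proceeds:
  n1: had never run; runs now, result -5.
  n4: a read changed (x3 7->0) — executes, giving -5.
  n5: a read changed (n4 1->-5) — executes, giving -5.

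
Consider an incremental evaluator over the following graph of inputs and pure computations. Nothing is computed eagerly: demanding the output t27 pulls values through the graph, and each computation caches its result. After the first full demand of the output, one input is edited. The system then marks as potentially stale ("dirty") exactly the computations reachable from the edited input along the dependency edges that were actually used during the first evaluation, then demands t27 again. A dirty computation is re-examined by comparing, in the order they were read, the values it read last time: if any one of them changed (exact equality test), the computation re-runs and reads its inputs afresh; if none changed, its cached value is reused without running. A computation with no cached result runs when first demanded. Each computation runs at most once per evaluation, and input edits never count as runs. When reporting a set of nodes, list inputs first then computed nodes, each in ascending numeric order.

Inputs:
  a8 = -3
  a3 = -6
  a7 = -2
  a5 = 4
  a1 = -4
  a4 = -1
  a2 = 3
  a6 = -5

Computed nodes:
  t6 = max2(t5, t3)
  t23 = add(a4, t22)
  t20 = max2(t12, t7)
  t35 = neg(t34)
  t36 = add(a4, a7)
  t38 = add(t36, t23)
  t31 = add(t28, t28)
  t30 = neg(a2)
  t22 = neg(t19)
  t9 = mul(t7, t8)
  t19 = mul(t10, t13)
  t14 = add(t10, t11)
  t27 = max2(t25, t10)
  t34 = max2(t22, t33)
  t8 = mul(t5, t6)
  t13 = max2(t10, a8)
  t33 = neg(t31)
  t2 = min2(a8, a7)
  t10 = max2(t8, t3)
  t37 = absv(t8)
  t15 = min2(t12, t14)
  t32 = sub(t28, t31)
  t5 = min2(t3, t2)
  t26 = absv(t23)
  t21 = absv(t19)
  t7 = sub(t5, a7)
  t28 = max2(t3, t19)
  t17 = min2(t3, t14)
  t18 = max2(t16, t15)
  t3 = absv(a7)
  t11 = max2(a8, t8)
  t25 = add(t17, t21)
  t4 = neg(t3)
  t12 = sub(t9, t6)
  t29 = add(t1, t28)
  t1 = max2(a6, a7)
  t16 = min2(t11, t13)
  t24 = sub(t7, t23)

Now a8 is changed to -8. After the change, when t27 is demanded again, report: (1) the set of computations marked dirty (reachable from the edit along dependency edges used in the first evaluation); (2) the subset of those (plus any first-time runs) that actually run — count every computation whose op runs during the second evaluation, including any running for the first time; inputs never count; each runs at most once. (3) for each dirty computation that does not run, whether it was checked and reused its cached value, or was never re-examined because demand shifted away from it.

Initial pass — values computed on the first demand:
  t2 = min2(-3, -2) = -3
  t3 = absv(-2) = 2
  t5 = min2(2, -3) = -3
  t6 = max2(-3, 2) = 2
  t8 = mul(-3, 2) = -6
  t10 = max2(-6, 2) = 2
  t11 = max2(-3, -6) = -3
  t13 = max2(2, -3) = 2
  t14 = add(2, -3) = -1
  t17 = min2(2, -1) = -1
  t19 = mul(2, 2) = 4
  t21 = absv(4) = 4
  t25 = add(-1, 4) = 3
  t27 = max2(3, 2) = 3

Second demand — change propagation:
  t2: re-runs because a8 -3->-8; new result -8.
  t5: re-runs because t2 -3->-8; new result -8.
  t6: re-runs because t5 -3->-8; new result 2 (unchanged).
  t8: re-runs because t5 -3->-8; new result -16.
  t10: re-runs because t8 -6->-16; new result 2 (unchanged).
  t11: re-runs because a8 -3->-8; t8 -6->-16; new result -8.
  t13: re-runs because a8 -3->-8; new result 2 (unchanged).
  t14: re-runs because t11 -3->-8; new result -6.
  t17: re-runs because t14 -1->-6; new result -6.
  t19: re-examined; everything it read last time is the same (t10 unchanged, t13 unchanged) — cache 4 kept, no run.
  t21: re-examined; everything it read last time is the same (t19 unchanged) — cache 4 kept, no run.
  t25: re-runs because t17 -1->-6; new result -2.
  t27: re-runs because t25 3->-2; new result 2.

The important point: at t19 every value read last time is unchanged, so the dirty flag clears without a run.

Dirty set: t2, t5, t6, t8, t10, t11, t13, t14, t17, t19, t21, t25, t27.
Run set: t2, t5, t6, t8, t10, t11, t13, t14, t17, t25, t27 (11 run).
Re-examined without running (cache reused): t19, t21.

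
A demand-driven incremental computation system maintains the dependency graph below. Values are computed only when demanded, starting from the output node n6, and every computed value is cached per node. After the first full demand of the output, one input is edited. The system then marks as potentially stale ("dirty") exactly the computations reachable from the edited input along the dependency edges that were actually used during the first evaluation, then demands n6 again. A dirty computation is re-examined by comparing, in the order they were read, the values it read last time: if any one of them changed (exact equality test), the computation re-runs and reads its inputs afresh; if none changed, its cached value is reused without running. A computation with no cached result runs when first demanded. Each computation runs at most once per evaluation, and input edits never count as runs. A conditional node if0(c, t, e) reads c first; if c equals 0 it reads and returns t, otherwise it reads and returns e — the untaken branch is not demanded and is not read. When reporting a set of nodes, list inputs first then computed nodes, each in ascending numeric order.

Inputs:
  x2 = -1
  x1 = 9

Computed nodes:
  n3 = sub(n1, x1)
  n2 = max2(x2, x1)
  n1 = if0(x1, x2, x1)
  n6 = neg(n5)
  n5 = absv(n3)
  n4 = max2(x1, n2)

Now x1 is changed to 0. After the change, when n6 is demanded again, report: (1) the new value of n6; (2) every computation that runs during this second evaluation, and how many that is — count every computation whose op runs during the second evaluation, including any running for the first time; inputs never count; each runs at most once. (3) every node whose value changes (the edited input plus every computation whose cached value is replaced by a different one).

New value of n6: -1.
Computations that run: n1, n3, n5, n6 — 4 in total.
Values that change: x1, n1, n3, n5, n6.

First evaluation (everything demanded from the output):
  n1 = if0(x1=9 -> else branch x1) = 9
  n3 = sub(9, 9) = 0
  n5 = absv(0) = 0
  n6 = neg(0) = 0

Propagation after the edit:
  n1: runs — x1 9->0; x1 9->0; result -1.
  n3: runs — n1 9->-1; x1 9->0; result -1.
  n5: runs — n3 0->-1; result 1.
  n6: runs — n5 0->1; result -1.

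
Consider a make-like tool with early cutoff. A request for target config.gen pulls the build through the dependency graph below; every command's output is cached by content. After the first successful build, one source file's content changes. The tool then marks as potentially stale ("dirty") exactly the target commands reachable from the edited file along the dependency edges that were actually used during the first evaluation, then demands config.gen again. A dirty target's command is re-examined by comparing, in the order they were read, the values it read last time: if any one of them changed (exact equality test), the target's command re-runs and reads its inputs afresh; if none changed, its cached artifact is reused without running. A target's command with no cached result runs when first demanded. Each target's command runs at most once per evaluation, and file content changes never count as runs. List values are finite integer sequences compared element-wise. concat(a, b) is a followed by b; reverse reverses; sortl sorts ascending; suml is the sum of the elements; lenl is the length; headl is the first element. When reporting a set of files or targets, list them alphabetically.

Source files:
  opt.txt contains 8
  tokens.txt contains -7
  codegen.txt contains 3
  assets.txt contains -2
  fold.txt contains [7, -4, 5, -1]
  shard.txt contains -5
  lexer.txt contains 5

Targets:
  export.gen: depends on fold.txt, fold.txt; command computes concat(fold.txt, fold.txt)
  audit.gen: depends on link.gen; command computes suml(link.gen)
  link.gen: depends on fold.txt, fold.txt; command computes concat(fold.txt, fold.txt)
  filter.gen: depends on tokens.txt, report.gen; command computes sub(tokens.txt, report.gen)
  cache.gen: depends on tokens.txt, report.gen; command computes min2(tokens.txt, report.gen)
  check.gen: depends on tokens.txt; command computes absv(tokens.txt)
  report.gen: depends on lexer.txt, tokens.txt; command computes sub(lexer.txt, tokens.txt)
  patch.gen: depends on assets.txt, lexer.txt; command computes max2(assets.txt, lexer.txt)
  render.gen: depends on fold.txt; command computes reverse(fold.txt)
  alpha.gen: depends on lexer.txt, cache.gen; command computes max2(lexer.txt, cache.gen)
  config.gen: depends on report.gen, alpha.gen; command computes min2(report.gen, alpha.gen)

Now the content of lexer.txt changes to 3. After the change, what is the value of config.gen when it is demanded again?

Demanding config.gen again yields 3.

First demand of the output computes:
  report.gen = sub(5, -7) = 12
  cache.gen = min2(-7, 12) = -7
  alpha.gen = max2(5, -7) = 5
  config.gen = min2(12, 5) = 5

After the edit, cleaning proceeds:
  report.gen: a read changed (lexer.txt 5->3) — executes, giving 10.
  cache.gen: a read changed (report.gen 12->10) — executes, giving -7 — identical to its old value.
  alpha.gen: a read changed (lexer.txt 5->3) — executes, giving 3.
  config.gen: a read changed (report.gen 12->10; alpha.gen 5->3) — executes, giving 3.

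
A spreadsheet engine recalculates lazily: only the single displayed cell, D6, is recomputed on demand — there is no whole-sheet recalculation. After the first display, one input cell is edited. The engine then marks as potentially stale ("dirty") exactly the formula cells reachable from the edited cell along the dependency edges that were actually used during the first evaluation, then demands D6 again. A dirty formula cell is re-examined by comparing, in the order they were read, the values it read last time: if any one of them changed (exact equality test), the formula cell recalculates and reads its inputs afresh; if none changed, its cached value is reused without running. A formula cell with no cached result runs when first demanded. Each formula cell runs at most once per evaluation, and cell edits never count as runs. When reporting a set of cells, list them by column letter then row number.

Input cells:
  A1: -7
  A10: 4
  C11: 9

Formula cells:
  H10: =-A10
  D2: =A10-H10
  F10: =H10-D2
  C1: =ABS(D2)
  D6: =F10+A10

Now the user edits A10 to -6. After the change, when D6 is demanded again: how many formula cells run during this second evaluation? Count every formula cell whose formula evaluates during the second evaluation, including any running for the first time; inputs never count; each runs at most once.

First evaluation (everything demanded from the output):
  H10 = -(4) = -4
  D2 = 4 - -4 = 8
  F10 = -4 - 8 = -12
  D6 = -12 + 4 = -8

Propagation after the edit:
  H10: runs — A10 4->-6; result 6.
  D2: runs — A10 4->-6; H10 -4->6; result -12.
  F10: runs — H10 -4->6; D2 8->-12; result 18.
  D6: runs — F10 -12->18; A10 4->-6; result 12.

Formula cells that run: D2, D6, F10, H10 — 4 in total.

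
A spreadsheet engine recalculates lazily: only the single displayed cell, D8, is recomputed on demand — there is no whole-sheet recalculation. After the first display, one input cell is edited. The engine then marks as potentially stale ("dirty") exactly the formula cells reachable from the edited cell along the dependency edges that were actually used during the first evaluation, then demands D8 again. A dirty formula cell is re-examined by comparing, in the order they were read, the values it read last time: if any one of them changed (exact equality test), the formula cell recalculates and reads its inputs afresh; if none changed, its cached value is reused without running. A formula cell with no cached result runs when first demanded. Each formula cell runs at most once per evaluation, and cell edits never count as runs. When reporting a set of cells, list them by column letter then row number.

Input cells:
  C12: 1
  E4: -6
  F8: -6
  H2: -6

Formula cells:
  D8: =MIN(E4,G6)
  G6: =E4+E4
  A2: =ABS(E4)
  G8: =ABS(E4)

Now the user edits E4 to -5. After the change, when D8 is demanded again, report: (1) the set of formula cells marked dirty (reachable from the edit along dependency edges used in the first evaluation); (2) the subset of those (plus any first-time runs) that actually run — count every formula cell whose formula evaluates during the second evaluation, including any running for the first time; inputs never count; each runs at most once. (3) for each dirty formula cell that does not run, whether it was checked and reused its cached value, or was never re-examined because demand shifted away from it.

First evaluation (everything demanded from the output):
  G6 = -6 + -6 = -12
  D8 = MIN(-6, -12) = -12

Propagation after the edit:
  G6: runs — E4 -6->-5; E4 -6->-5; result -10.
  D8: runs — E4 -6->-5; G6 -12->-10; result -10.

Marked dirty: D8, G6.
Formula cells that run: D8, G6 — 2 in total.
Every dirty formula cell ran.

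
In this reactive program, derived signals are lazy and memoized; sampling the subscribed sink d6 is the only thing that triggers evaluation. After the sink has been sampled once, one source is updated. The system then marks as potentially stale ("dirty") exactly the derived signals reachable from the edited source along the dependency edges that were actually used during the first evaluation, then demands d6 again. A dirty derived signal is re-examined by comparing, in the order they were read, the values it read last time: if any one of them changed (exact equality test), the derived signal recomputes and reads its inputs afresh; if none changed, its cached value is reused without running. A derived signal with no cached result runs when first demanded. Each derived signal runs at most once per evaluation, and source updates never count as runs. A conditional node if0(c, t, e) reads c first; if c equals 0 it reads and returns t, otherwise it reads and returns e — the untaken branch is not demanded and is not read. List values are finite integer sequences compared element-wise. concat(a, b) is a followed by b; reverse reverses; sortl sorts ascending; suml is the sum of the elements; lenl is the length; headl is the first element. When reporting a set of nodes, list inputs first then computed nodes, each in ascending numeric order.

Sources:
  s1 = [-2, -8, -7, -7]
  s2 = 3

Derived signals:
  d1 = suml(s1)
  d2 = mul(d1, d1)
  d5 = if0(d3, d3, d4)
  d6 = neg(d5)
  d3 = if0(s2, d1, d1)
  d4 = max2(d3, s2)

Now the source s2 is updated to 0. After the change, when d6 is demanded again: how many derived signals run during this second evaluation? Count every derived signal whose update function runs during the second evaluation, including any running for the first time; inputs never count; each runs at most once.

4 derived signals run: d3, d4, d5, d6.

First demand of the output computes:
  d1 = suml([-2, -8, -7, -7]) = -24
  d3 = if0(s2=3 -> else branch d1) = -24
  d4 = max2(-24, 3) = 3
  d5 = if0(d3=-24 -> else branch d4) = 3
  d6 = neg(3) = -3

After the edit, cleaning proceeds:
  d3: a read changed (s2 3->0) — executes, giving -24 — identical to its old value.
  d4: a read changed (s2 3->0) — executes, giving 0.
  d5: a read changed (d4 3->0) — executes, giving 0.
  d6: a read changed (d5 3->0) — executes, giving 0.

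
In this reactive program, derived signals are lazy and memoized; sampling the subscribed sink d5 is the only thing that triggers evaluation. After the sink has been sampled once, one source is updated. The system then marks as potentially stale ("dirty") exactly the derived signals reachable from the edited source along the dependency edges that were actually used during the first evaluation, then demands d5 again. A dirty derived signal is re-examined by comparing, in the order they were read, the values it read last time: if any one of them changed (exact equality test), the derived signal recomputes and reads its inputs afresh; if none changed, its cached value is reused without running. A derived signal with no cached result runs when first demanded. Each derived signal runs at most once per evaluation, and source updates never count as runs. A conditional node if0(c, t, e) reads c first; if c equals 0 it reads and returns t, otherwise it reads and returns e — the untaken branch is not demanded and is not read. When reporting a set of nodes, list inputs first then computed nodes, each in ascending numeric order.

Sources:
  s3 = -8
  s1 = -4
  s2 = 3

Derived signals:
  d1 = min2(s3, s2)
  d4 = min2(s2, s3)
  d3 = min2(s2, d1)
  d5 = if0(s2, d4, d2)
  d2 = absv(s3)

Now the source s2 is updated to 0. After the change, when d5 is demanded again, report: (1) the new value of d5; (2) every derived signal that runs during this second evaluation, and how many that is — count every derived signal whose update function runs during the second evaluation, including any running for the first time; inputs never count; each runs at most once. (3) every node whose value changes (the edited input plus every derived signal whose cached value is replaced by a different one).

Demanding d5 again yields -8.
2 derived signals run: d4, d5.
The nodes whose values change: s2, d5.
Note the branch switch — d4 had no cache and runs now for the first time.

First demand of the output computes:
  d2 = absv(-8) = 8
  d5 = if0(s2=3 -> else branch d2) = 8

After the edit, cleaning proceeds:
  d4: had never run; runs now, result -8.
  d5: a read changed (s2 3->0) — executes, giving -8.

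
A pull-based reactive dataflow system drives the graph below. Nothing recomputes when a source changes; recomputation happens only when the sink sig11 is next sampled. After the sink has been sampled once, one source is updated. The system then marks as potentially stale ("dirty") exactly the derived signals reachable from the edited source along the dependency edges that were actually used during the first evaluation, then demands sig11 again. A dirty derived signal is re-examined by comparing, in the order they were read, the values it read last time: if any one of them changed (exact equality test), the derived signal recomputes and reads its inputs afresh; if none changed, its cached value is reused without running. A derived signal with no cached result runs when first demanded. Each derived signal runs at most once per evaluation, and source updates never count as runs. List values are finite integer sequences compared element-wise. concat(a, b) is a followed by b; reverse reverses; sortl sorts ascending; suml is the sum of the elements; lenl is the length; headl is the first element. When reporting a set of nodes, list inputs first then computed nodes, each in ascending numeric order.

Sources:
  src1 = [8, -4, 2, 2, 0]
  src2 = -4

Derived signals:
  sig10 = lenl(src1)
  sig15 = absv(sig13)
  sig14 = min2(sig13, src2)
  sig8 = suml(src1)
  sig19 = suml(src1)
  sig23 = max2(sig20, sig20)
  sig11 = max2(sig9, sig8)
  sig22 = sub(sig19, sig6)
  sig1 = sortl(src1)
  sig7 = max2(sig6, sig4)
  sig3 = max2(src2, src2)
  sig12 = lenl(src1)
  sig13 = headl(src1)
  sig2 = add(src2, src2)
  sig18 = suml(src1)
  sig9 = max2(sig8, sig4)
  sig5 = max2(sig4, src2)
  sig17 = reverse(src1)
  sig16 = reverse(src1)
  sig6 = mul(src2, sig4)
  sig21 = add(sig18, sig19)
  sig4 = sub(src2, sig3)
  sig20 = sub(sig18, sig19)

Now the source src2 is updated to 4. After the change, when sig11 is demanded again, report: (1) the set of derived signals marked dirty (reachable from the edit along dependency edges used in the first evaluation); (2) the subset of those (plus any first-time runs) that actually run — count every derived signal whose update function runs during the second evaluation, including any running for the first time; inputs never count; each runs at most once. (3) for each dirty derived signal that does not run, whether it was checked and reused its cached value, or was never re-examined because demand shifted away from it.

First evaluation (everything demanded from the output):
  sig3 = max2(-4, -4) = -4
  sig4 = sub(-4, -4) = 0
  sig8 = suml([8, -4, 2, 2, 0]) = 8
  sig9 = max2(8, 0) = 8
  sig11 = max2(8, 8) = 8

Propagation after the edit:
  sig3: runs — src2 -4->4; src2 -4->4; result 4.
  sig4: runs — src2 -4->4; sig3 -4->4; result 0 (same value as before).
  sig9: checked — values it read are unchanged (sig8 unchanged, sig4 unchanged); reused cached 8 without running.
  sig11: checked — values it read are unchanged (sig9 unchanged, sig8 unchanged); reused cached 8 without running.

Key observation: the change is absorbed at sig4 — it re-runs but produces the same value, and the output's value is unchanged.

Marked dirty: sig3, sig4, sig9, sig11.
Derived signals that run: sig3, sig4 — 2 in total.
Checked but reused from cache: sig9, sig11.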